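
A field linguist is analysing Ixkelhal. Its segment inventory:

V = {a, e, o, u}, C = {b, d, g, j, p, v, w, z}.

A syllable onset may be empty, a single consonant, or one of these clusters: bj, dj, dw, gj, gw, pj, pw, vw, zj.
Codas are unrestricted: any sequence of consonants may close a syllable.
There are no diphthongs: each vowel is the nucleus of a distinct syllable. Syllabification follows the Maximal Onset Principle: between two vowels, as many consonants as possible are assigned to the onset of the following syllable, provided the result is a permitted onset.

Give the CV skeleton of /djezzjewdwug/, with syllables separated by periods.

CCVC.CCVC.CCVC

Nuclei (vowels): e, e, u → 3 syllables.
/e…e/ gap (V1→V2): /zzj/; trying suffixes from longest down, /zj/ is the first permitted one, so coda /z/ | onset /zj/.
/e…u/ gap (V2→V3): cluster /wdw/ — the longest permitted-onset suffix is /dw/; onset = /dw/, preceding coda = /w/.
Putting it together: djez.zjew.dwug.
Mapping each syllable to C/V: /djez/ → CCVC, /zjew/ → CCVC, /dwug/ → CCVC.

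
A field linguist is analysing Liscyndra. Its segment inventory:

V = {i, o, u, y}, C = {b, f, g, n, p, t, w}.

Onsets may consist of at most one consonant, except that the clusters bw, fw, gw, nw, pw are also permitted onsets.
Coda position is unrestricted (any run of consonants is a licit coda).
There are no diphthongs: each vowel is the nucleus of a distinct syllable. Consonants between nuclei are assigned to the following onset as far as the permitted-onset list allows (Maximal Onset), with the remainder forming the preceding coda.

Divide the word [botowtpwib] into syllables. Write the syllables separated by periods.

bo.towt.pwib

Vowels present: o, o, i; each is a nucleus, giving 3 syllables.
V1 /o/ – V2 /o/: /t/ is a single consonant, so it becomes the next onset.
V2 /o/ – V3 /i/: cluster /wtpw/ — the longest permitted-onset suffix is /pw/; onset = /pw/, preceding coda = /wt/.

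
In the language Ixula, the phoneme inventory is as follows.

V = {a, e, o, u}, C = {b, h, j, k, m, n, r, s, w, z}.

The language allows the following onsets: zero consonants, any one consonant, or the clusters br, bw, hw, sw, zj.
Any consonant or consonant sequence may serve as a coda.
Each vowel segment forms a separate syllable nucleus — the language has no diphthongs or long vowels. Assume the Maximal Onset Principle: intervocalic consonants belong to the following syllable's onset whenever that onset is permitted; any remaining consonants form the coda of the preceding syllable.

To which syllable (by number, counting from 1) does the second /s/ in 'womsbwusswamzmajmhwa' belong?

2

Nuclei (vowels): o, u, a, a, a → 5 syllables.
Between /o/ (V1) and /u/ (V2): /msbw/ — longest licit onset from the right is /bw/, leaving /ms/ as coda.
Between /u/ (V2) and /a/ (V3): /ssw/ splits as /s/ + /sw/ (/sw/ is the longest suffix that is a licit onset).
Between /a/ (V3) and /a/ (V4): /mzm/ — longest licit onset from the right is /m/, leaving /mz/ as coda.
Between /a/ (V4) and /a/ (V5): cluster /jmhw/ — the longest permitted-onset suffix is /hw/; onset = /hw/, preceding coda = /jm/.
Syllabification: woms.bwus.swamz.majm.hwa.
The second /s/ is in the coda of syllable 2 (/bwus/).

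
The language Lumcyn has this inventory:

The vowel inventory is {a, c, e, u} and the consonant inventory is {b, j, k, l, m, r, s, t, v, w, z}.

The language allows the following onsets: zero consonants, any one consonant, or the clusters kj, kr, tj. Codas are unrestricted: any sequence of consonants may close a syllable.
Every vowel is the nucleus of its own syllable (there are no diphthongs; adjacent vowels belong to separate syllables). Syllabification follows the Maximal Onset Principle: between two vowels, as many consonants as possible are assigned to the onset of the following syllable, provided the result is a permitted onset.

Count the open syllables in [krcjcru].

Nuclei (vowels): c, c, u → 3 syllables.
Between /c/ (V1) and /c/ (V2): just /j/ — single C goes to the following onset.
Between /c/ (V2) and /u/ (V3): /r/ is a single consonant, so it becomes the next onset.
Syllabification: krc.jc.ru.
Classifying each syllable: /krc/ (open), /jc/ (open), /ru/ (open).
Open syllables: 3.

3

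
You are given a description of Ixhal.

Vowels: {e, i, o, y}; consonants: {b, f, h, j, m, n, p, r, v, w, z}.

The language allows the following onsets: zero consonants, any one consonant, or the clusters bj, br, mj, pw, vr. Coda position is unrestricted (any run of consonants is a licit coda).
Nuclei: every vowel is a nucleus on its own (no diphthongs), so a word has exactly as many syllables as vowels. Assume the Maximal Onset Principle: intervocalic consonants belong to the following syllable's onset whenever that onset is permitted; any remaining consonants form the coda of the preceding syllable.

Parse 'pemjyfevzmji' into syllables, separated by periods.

The vowels are e, y, e, i — 4 nuclei, so 4 syllables.
σ1/σ2 boundary: cluster /mj/ — /mj/ is itself a permitted onset, so the whole cluster goes right; preceding coda = ∅.
σ2/σ3 boundary: /f/ is a single consonant, so it becomes the next onset.
σ3/σ4 boundary: cluster /vzmj/ — the longest permitted-onset suffix is /mj/; onset = /mj/, preceding coda = /vz/.

pe.mjy.fevz.mji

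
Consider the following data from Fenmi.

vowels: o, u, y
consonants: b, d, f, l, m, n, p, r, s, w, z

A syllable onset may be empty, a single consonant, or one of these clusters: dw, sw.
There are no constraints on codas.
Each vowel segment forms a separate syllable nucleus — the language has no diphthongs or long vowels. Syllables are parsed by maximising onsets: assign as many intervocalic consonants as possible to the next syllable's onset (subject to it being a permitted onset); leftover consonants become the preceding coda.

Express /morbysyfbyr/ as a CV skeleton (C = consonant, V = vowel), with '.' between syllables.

Vowels present: o, y, y, y; each is a nucleus, giving 4 syllables.
Between /o/ (V1) and /y/ (V2): /rb/; trying suffixes from longest down, /b/ is the first permitted one, so coda /r/ | onset /b/.
Between /y/ (V2) and /y/ (V3): /s/ → onset of the next syllable (single consonants are always licit onsets).
Between /y/ (V3) and /y/ (V4): cluster /fb/ — the longest permitted-onset suffix is /b/; onset = /b/, preceding coda = /f/.
Syllabification: mor.by.syf.byr.
Mapping each syllable to C/V: /mor/ → CVC, /by/ → CV, /syf/ → CVC, /byr/ → CVC.

CVC.CV.CVC.CVC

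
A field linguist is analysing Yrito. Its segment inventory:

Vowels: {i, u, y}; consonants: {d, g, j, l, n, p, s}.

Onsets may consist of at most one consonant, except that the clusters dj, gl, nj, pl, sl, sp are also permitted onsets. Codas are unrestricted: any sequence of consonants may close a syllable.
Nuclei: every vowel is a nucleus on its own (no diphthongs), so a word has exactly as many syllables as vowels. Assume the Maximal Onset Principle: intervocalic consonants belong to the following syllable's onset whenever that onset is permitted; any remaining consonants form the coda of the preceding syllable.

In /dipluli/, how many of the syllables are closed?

0

The vowels are i, u, i — 3 nuclei, so 3 syllables.
σ1/σ2 boundary: cluster /pl/ — /pl/ is itself a permitted onset, so the whole cluster goes right; preceding coda = ∅.
σ2/σ3 boundary: /l/ is a single consonant, so it becomes the next onset.
Result: di.plu.li.
Classifying each syllable: /di/ (open), /plu/ (open), /li/ (open).
Closed syllables: 0.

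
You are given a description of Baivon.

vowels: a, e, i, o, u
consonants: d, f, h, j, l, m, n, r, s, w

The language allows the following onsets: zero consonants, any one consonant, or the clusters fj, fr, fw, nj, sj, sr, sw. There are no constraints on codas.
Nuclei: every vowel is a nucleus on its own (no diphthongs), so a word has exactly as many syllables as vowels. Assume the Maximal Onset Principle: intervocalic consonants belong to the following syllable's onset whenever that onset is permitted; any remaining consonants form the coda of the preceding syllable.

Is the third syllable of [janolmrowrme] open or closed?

The vowels are a, o, o, e — 4 nuclei, so 4 syllables.
Between /a/ (V1) and /o/ (V2): /n/ is a single consonant, so it becomes the next onset.
Between /o/ (V2) and /o/ (V3): /lmr/ splits as /lm/ + /r/ (/r/ is the longest suffix that is a licit onset).
Between /o/ (V3) and /e/ (V4): cluster /wrm/ — the longest permitted-onset suffix is /m/; onset = /m/, preceding coda = /wr/.
Putting it together: ja.nolm.rowr.me.
Syllable 3 is /rowr/ with coda /wr/, so it is closed.

closed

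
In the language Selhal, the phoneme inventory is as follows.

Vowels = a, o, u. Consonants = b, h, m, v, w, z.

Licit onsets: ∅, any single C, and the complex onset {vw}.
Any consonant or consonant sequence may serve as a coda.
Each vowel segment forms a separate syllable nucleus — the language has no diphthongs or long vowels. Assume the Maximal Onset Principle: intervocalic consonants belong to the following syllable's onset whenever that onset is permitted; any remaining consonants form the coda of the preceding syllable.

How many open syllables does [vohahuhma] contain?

3

Nuclei (vowels): o, a, u, a → 4 syllables.
V1 /o/ – V2 /a/: /h/ is a single consonant, so it becomes the next onset.
V2 /a/ – V3 /u/: /h/ → onset of the next syllable (single consonants are always licit onsets).
V3 /u/ – V4 /a/: /hm/; trying suffixes from longest down, /m/ is the first permitted one, so coda /h/ | onset /m/.
Syllabification: vo.ha.huh.ma.
Classifying each syllable: /vo/ (open), /ha/ (open), /huh/ (closed), /ma/ (open).
Open syllables: 3.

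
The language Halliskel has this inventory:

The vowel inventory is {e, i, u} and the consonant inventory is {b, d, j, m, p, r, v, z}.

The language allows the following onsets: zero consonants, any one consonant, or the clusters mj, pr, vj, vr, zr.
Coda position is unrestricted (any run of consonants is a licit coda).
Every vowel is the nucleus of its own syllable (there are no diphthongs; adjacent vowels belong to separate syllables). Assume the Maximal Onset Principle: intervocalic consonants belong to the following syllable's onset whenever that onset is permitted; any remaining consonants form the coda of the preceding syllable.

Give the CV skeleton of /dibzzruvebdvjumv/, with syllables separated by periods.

The vowels are i, u, e, u — 4 nuclei, so 4 syllables.
σ1/σ2 boundary: /bzzr/; trying suffixes from longest down, /zr/ is the first permitted one, so coda /bz/ | onset /zr/.
σ2/σ3 boundary: /v/ → onset of the next syllable (single consonants are always licit onsets).
σ3/σ4 boundary: cluster /bdvj/ — the longest permitted-onset suffix is /vj/; onset = /vj/, preceding coda = /bd/.
Syllabification: dibz.zru.vebd.vjumv.
Mapping each syllable to C/V: /dibz/ → CVCC, /zru/ → CCV, /vebd/ → CVCC, /vjumv/ → CCVCC.

CVCC.CCV.CVCC.CCVCC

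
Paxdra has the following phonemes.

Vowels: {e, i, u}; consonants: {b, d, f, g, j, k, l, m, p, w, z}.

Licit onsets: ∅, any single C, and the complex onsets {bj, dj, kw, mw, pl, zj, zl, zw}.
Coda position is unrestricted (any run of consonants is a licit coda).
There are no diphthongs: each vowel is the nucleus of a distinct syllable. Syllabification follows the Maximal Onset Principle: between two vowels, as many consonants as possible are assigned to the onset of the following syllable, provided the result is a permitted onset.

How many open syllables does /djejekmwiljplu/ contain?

The vowels are e, e, i, u — 4 nuclei, so 4 syllables.
V1 /e/ – V2 /e/: just /j/ — single C goes to the following onset.
V2 /e/ – V3 /i/: cluster /kmw/ — the longest permitted-onset suffix is /mw/; onset = /mw/, preceding coda = /k/.
V3 /i/ – V4 /u/: /ljpl/ — longest licit onset from the right is /pl/, leaving /lj/ as coda.
Putting it together: dje.jek.mwilj.plu.
Classifying each syllable: /dje/ (open), /jek/ (closed), /mwilj/ (closed), /plu/ (open).
Open syllables: 2.

2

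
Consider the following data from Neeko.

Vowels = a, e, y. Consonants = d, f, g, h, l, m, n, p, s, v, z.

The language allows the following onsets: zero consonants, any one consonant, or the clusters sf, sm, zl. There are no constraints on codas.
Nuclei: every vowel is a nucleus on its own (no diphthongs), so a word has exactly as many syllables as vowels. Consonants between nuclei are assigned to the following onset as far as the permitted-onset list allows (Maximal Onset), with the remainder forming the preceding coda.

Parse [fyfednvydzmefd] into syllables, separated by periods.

fy.fedn.vydz.mefd

Nuclei (vowels): y, e, y, e → 4 syllables.
/y…e/ gap (V1→V2): /f/ is a single consonant, so it becomes the next onset.
/e…y/ gap (V2→V3): cluster /dnv/ — the longest permitted-onset suffix is /v/; onset = /v/, preceding coda = /dn/.
/y…e/ gap (V3→V4): cluster /dzm/ — the longest permitted-onset suffix is /m/; onset = /m/, preceding coda = /dz/.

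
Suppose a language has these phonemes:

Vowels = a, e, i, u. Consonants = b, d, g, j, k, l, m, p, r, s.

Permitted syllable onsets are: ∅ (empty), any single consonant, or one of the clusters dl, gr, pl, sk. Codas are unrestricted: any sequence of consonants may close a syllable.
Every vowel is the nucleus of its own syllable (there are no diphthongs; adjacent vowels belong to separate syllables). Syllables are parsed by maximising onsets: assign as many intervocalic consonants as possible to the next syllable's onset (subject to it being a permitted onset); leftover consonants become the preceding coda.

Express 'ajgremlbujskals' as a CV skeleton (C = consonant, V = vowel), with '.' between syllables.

The vowels are a, e, u, a — 4 nuclei, so 4 syllables.
σ1/σ2 boundary: /jgr/; trying suffixes from longest down, /gr/ is the first permitted one, so coda /j/ | onset /gr/.
σ2/σ3 boundary: cluster /mlb/ — the longest permitted-onset suffix is /b/; onset = /b/, preceding coda = /ml/.
σ3/σ4 boundary: /jsk/ — longest licit onset from the right is /sk/, leaving /j/ as coda.
So the parse is aj.greml.buj.skals.
Mapping each syllable to C/V: /aj/ → VC, /greml/ → CCVCC, /buj/ → CVC, /skals/ → CCVCC.

VC.CCVCC.CVC.CCVCC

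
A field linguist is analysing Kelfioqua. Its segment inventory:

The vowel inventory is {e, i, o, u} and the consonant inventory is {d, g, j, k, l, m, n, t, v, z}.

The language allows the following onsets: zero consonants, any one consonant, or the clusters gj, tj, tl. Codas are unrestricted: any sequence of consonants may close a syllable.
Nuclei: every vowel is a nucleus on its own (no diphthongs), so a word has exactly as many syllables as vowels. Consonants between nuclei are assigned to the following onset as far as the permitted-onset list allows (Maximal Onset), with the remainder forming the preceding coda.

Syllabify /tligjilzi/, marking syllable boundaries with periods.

Vowels present: i, i, i; each is a nucleus, giving 3 syllables.
/i…i/ gap (V1→V2): cluster /gj/ — /gj/ is itself a permitted onset, so the whole cluster goes right; preceding coda = ∅.
/i…i/ gap (V2→V3): /lz/ splits as /l/ + /z/ (/z/ is the longest suffix that is a licit onset).

tli.gjil.zi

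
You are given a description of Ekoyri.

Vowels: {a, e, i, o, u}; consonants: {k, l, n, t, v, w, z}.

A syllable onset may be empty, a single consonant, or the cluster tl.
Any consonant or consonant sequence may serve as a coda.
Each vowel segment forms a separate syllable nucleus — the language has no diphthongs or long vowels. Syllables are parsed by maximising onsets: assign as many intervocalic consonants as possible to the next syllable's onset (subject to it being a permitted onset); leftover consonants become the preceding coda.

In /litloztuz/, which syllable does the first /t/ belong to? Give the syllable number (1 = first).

2

The vowels are i, o, u — 3 nuclei, so 3 syllables.
/i…o/ gap (V1→V2): /tl/ — entire cluster is a permitted onset → onset /tl/, coda ∅.
/o…u/ gap (V2→V3): /zt/ — longest licit onset from the right is /t/, leaving /z/ as coda.
Result: li.tloz.tuz.
The first /t/ is in the onset of syllable 2 (/tloz/).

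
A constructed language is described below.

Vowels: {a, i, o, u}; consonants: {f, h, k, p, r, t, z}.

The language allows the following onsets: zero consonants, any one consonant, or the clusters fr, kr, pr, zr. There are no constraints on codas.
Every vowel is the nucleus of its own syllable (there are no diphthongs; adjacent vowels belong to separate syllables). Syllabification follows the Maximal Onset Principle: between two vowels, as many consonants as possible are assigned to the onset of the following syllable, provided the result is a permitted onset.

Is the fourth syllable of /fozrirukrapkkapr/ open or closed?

Vowels present: o, i, u, a, a; each is a nucleus, giving 5 syllables.
Between /o/ (V1) and /i/ (V2): cluster /zr/ — /zr/ is itself a permitted onset, so the whole cluster goes right; preceding coda = ∅.
Between /i/ (V2) and /u/ (V3): /r/ is a single consonant, so it becomes the next onset.
Between /u/ (V3) and /a/ (V4): cluster /kr/ — /kr/ is itself a permitted onset, so the whole cluster goes right; preceding coda = ∅.
Between /a/ (V4) and /a/ (V5): cluster /pkk/ — the longest permitted-onset suffix is /k/; onset = /k/, preceding coda = /pk/.
Syllabification: fo.zri.ru.krapk.kapr.
Syllable 4 is /krapk/ with coda /pk/, so it is closed.

closed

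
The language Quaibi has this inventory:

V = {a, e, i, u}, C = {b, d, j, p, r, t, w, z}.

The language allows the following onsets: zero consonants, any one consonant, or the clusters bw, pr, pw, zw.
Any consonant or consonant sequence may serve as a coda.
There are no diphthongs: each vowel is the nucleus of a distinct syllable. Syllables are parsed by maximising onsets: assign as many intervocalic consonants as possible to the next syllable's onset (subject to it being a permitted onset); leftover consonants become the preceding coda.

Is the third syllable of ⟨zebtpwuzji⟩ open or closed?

The vowels are e, u, i — 3 nuclei, so 3 syllables.
V1 /e/ – V2 /u/: /btpw/ splits as /bt/ + /pw/ (/pw/ is the longest suffix that is a licit onset).
V2 /u/ – V3 /i/: cluster /zj/ — the longest permitted-onset suffix is /j/; onset = /j/, preceding coda = /z/.
Syllabification: zebt.pwuz.ji.
Syllable 3 is /ji/; it ends in its nucleus with no coda, so it is open.

open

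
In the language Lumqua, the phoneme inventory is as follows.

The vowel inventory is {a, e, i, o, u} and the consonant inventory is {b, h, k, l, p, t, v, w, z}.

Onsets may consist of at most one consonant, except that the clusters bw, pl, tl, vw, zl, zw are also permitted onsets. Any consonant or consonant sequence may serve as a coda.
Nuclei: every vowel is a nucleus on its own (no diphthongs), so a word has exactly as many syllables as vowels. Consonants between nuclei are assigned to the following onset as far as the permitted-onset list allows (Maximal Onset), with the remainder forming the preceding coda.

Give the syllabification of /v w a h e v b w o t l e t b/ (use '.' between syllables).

vwa.hev.bwo.tletb

The vowels are a, e, o, e — 4 nuclei, so 4 syllables.
/a…e/ gap (V1→V2): just /h/ — single C goes to the following onset.
/e…o/ gap (V2→V3): /vbw/ splits as /v/ + /bw/ (/bw/ is the longest suffix that is a licit onset).
/o…e/ gap (V3→V4): /tl/ — entire cluster is a permitted onset → onset /tl/, coda ∅.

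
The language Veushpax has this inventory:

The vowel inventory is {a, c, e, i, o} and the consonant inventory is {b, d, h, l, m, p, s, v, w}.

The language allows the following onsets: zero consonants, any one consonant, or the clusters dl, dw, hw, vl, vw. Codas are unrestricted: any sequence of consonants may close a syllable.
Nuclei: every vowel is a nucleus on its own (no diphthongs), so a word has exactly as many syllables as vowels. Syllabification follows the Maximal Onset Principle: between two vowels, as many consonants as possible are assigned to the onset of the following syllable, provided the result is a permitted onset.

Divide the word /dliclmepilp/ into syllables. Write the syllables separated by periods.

Nuclei (vowels): i, c, e, i → 4 syllables.
V1 /i/ – V2 /c/: no consonants, so the boundary falls immediately after /i/.
V2 /c/ – V3 /e/: cluster /lm/ — the longest permitted-onset suffix is /m/; onset = /m/, preceding coda = /l/.
V3 /e/ – V4 /i/: /p/ is a single consonant, so it becomes the next onset.

dli.cl.me.pilp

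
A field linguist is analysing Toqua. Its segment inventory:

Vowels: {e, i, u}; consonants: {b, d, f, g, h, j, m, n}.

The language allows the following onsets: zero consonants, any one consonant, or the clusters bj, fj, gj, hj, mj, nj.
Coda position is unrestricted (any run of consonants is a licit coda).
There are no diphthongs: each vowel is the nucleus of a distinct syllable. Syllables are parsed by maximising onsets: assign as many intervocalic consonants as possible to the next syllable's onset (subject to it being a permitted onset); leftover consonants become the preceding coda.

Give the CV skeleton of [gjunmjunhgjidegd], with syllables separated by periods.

The vowels are u, u, i, e — 4 nuclei, so 4 syllables.
V1 /u/ – V2 /u/: /nmj/; trying suffixes from longest down, /mj/ is the first permitted one, so coda /n/ | onset /mj/.
V2 /u/ – V3 /i/: cluster /nhgj/ — the longest permitted-onset suffix is /gj/; onset = /gj/, preceding coda = /nh/.
V3 /i/ – V4 /e/: just /d/ — single C goes to the following onset.
Result: gjun.mjunh.gji.degd.
Mapping each syllable to C/V: /gjun/ → CCVC, /mjunh/ → CCVCC, /gji/ → CCV, /degd/ → CVCC.

CCVC.CCVCC.CCV.CVCC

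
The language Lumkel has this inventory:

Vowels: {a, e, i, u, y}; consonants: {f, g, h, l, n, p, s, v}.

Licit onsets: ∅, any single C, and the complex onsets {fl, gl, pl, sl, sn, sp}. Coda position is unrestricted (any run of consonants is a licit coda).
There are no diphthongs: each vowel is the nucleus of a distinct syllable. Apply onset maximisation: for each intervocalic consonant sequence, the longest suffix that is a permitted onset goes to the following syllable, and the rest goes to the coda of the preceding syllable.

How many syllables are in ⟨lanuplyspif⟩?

The vowels are a, u, y, i — 4 nuclei, so 4 syllables.

4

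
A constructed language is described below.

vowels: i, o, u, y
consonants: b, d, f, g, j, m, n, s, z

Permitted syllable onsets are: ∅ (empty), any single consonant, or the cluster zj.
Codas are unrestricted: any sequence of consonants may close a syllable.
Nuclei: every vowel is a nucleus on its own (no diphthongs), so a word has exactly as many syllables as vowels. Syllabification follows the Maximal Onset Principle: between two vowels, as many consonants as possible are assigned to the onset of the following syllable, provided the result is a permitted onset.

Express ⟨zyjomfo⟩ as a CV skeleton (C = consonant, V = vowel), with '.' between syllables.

CV.CVC.CV

Vowels present: y, o, o; each is a nucleus, giving 3 syllables.
Between /y/ (V1) and /o/ (V2): just /j/ — single C goes to the following onset.
Between /o/ (V2) and /o/ (V3): /mf/; trying suffixes from longest down, /f/ is the first permitted one, so coda /m/ | onset /f/.
Syllabification: zy.jom.fo.
Mapping each syllable to C/V: /zy/ → CV, /jom/ → CVC, /fo/ → CV.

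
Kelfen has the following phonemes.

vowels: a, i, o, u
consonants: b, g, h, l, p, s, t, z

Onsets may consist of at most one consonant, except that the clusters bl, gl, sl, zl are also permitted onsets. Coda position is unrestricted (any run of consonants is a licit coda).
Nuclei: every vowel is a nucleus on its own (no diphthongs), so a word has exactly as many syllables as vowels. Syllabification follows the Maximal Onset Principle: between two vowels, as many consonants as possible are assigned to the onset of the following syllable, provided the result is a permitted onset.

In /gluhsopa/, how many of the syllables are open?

2

Nuclei (vowels): u, o, a → 3 syllables.
Between /u/ (V1) and /o/ (V2): /hs/; trying suffixes from longest down, /s/ is the first permitted one, so coda /h/ | onset /s/.
Between /o/ (V2) and /a/ (V3): /p/ is a single consonant, so it becomes the next onset.
Putting it together: gluh.so.pa.
Classifying each syllable: /gluh/ (closed), /so/ (open), /pa/ (open).
Open syllables: 2.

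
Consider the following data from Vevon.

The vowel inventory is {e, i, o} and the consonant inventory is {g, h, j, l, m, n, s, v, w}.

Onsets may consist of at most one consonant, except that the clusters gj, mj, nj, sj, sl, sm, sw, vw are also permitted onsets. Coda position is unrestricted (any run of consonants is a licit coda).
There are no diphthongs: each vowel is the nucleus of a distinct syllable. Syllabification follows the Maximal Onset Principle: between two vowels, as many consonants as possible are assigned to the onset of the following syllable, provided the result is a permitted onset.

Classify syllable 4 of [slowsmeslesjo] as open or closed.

The vowels are o, e, e, o — 4 nuclei, so 4 syllables.
V1 /o/ – V2 /e/: cluster /wsm/ — the longest permitted-onset suffix is /sm/; onset = /sm/, preceding coda = /w/.
V2 /e/ – V3 /e/: /sl/ is a licit onset in full, so it all attaches to the next syllable.
V3 /e/ – V4 /o/: /sj/ is a licit onset in full, so it all attaches to the next syllable.
Result: slow.sme.sle.sjo.
Syllable 4 is /sjo/; it ends in its nucleus with no coda, so it is open.

open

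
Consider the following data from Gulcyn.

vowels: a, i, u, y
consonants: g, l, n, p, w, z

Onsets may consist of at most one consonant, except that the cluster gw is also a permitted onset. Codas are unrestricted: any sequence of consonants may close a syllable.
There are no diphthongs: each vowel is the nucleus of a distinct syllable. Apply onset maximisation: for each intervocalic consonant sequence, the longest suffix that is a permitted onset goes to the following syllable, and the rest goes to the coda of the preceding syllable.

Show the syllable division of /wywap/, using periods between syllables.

wy.wap

The vowels are y, a — 2 nuclei, so 2 syllables.
V1 /y/ – V2 /a/: just /w/ — single C goes to the following onset.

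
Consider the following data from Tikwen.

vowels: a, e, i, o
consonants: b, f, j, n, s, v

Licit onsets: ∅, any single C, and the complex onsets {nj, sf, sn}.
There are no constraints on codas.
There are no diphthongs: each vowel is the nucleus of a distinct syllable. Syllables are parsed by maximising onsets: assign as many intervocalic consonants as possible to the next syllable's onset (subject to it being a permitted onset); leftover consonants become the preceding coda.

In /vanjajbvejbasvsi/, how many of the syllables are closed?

3

Nuclei (vowels): a, a, e, a, i → 5 syllables.
/a…a/ gap (V1→V2): cluster /nj/ — /nj/ is itself a permitted onset, so the whole cluster goes right; preceding coda = ∅.
/a…e/ gap (V2→V3): /jbv/ — longest licit onset from the right is /v/, leaving /jb/ as coda.
/e…a/ gap (V3→V4): /jb/ — longest licit onset from the right is /b/, leaving /j/ as coda.
/a…i/ gap (V4→V5): cluster /svs/ — the longest permitted-onset suffix is /s/; onset = /s/, preceding coda = /sv/.
Putting it together: va.njajb.vej.basv.si.
Classifying each syllable: /va/ (open), /njajb/ (closed), /vej/ (closed), /basv/ (closed), /si/ (open).
Closed syllables: 3.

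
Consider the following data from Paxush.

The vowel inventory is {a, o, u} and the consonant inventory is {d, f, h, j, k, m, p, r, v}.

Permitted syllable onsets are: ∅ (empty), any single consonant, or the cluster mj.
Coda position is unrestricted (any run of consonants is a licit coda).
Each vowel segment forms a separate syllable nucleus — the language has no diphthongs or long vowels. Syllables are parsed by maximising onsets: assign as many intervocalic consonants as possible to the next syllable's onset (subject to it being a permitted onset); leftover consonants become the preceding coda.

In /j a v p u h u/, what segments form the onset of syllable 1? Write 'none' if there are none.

Vowels present: a, u, u; each is a nucleus, giving 3 syllables.
Between /a/ (V1) and /u/ (V2): cluster /vp/ — the longest permitted-onset suffix is /p/; onset = /p/, preceding coda = /v/.
Between /u/ (V2) and /u/ (V3): /h/ is a single consonant, so it becomes the next onset.
So the parse is jav.pu.hu.
Syllable 1 is /jav/: onset /j/, nucleus /a/, coda /v/.

j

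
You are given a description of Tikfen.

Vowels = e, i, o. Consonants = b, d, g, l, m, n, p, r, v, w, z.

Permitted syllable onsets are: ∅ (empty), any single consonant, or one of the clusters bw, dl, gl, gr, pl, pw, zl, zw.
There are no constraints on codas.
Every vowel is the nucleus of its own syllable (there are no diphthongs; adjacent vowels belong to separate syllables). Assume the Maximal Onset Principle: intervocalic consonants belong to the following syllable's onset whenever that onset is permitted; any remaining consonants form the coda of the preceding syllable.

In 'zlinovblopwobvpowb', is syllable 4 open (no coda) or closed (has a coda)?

The vowels are i, o, o, o, o — 5 nuclei, so 5 syllables.
/i…o/ gap (V1→V2): /n/ is a single consonant, so it becomes the next onset.
/o…o/ gap (V2→V3): cluster /vbl/ — the longest permitted-onset suffix is /l/; onset = /l/, preceding coda = /vb/.
/o…o/ gap (V3→V4): /pw/ — entire cluster is a permitted onset → onset /pw/, coda ∅.
/o…o/ gap (V4→V5): /bvp/ — longest licit onset from the right is /p/, leaving /bv/ as coda.
So the parse is zli.novb.lo.pwobv.powb.
Syllable 4 is /pwobv/ with coda /bv/, so it is closed.

closed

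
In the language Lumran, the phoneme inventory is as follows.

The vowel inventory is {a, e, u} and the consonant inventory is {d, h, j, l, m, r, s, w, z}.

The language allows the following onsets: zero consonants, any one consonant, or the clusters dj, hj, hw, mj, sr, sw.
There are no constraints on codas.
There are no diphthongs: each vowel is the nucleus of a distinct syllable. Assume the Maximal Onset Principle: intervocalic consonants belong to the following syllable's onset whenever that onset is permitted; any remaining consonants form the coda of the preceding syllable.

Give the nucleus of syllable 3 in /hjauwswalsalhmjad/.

Nuclei (vowels): a, u, a, a, a → 5 syllables.
The third nucleus (vowel 3 from the left) is /a/.

a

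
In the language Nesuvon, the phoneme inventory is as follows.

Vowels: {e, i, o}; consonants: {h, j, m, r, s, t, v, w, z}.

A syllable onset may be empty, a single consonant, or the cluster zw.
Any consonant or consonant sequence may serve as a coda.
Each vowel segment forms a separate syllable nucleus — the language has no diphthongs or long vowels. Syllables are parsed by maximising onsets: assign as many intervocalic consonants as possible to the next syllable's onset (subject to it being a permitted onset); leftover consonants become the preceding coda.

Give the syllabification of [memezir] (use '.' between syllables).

The vowels are e, e, i — 3 nuclei, so 3 syllables.
/e…e/ gap (V1→V2): /m/ → onset of the next syllable (single consonants are always licit onsets).
/e…i/ gap (V2→V3): just /z/ — single C goes to the following onset.

me.me.zir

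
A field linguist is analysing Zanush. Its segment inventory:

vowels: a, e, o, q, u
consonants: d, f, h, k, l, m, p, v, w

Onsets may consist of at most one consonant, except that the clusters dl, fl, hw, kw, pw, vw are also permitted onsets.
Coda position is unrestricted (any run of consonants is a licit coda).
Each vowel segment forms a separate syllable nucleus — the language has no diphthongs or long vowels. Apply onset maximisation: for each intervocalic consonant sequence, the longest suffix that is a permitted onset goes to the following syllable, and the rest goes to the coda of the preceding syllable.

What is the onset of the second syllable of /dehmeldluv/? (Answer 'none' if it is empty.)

Nuclei (vowels): e, e, u → 3 syllables.
σ1/σ2 boundary: /hm/; trying suffixes from longest down, /m/ is the first permitted one, so coda /h/ | onset /m/.
σ2/σ3 boundary: /ldl/ splits as /l/ + /dl/ (/dl/ is the longest suffix that is a licit onset).
Result: deh.mel.dluv.
Syllable 2 is /mel/: onset /m/, nucleus /e/, coda /l/.

m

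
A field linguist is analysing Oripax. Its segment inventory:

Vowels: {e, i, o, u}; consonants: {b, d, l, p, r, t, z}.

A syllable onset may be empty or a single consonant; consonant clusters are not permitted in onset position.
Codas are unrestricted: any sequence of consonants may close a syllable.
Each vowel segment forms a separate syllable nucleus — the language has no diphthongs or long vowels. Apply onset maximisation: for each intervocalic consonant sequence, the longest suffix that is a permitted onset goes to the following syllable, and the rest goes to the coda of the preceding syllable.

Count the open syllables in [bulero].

3

Vowels present: u, e, o; each is a nucleus, giving 3 syllables.
V1 /u/ – V2 /e/: just /l/ — single C goes to the following onset.
V2 /e/ – V3 /o/: just /r/ — single C goes to the following onset.
So the parse is bu.le.ro.
Classifying each syllable: /bu/ (open), /le/ (open), /ro/ (open).
Open syllables: 3.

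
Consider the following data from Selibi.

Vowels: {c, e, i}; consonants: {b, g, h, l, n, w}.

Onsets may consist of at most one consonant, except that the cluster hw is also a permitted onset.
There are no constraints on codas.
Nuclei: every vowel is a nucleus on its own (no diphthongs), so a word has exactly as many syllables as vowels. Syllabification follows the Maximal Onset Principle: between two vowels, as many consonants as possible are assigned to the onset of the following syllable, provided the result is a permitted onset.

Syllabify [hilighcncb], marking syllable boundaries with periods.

The vowels are i, i, c, c — 4 nuclei, so 4 syllables.
Between /i/ (V1) and /i/ (V2): /l/ is a single consonant, so it becomes the next onset.
Between /i/ (V2) and /c/ (V3): /gh/; trying suffixes from longest down, /h/ is the first permitted one, so coda /g/ | onset /h/.
Between /c/ (V3) and /c/ (V4): /n/ is a single consonant, so it becomes the next onset.

hi.lig.hc.ncb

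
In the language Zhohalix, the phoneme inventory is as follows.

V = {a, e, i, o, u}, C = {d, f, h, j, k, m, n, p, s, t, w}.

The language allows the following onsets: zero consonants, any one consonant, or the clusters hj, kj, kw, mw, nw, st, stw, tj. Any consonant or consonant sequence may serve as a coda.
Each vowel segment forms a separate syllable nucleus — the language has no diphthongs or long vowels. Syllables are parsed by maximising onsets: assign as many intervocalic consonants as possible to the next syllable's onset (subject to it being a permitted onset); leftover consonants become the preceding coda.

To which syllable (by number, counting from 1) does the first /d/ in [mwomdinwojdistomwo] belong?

2

Nuclei (vowels): o, i, o, i, o, o → 6 syllables.
V1 /o/ – V2 /i/: /md/ splits as /m/ + /d/ (/d/ is the longest suffix that is a licit onset).
V2 /i/ – V3 /o/: cluster /nw/ — /nw/ is itself a permitted onset, so the whole cluster goes right; preceding coda = ∅.
V3 /o/ – V4 /i/: cluster /jd/ — the longest permitted-onset suffix is /d/; onset = /d/, preceding coda = /j/.
V4 /i/ – V5 /o/: cluster /st/ — /st/ is itself a permitted onset, so the whole cluster goes right; preceding coda = ∅.
V5 /o/ – V6 /o/: cluster /mw/ — /mw/ is itself a permitted onset, so the whole cluster goes right; preceding coda = ∅.
Putting it together: mwom.di.nwoj.di.sto.mwo.
The first /d/ is in the onset of syllable 2 (/di/).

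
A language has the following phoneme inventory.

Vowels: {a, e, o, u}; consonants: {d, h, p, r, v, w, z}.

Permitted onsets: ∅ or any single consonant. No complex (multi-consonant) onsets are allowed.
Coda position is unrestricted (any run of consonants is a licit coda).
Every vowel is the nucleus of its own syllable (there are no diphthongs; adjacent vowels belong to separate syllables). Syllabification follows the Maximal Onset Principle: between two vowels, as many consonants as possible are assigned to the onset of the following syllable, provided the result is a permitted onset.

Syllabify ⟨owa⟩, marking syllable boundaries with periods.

o.wa

The vowels are o, a — 2 nuclei, so 2 syllables.
σ1/σ2 boundary: /w/ → onset of the next syllable (single consonants are always licit onsets).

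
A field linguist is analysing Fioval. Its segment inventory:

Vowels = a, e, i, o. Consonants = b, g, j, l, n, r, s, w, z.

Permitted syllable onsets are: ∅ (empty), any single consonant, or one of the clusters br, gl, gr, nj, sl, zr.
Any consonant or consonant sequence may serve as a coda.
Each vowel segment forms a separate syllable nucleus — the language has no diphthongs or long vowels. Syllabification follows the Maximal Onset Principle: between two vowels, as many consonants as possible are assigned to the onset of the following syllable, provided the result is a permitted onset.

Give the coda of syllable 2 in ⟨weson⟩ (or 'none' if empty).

n

Vowels present: e, o; each is a nucleus, giving 2 syllables.
σ1/σ2 boundary: just /s/ — single C goes to the following onset.
So the parse is we.son.
Syllable 2 is /son/: onset /s/, nucleus /o/, coda /n/.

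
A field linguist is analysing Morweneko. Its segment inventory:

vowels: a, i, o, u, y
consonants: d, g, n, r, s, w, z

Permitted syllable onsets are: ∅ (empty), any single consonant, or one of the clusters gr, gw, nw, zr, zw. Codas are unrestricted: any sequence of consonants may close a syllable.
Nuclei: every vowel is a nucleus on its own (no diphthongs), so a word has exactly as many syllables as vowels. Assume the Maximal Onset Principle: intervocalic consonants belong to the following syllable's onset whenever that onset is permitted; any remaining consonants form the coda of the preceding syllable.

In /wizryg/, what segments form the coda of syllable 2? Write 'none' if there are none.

g

Vowels present: i, y; each is a nucleus, giving 2 syllables.
Between /i/ (V1) and /y/ (V2): /zr/ is a licit onset in full, so it all attaches to the next syllable.
Putting it together: wi.zryg.
Syllable 2 is /zryg/: onset /zr/, nucleus /y/, coda /g/.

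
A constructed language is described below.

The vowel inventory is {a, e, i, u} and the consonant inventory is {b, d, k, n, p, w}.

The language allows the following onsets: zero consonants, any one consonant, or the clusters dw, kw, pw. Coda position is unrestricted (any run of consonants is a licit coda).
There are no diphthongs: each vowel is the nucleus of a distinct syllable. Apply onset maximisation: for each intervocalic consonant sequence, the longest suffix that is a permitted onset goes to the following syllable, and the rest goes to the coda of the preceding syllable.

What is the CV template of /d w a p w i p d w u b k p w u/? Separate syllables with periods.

CCV.CCVC.CCVCC.CCV

The vowels are a, i, u, u — 4 nuclei, so 4 syllables.
/a…i/ gap (V1→V2): /pw/ — entire cluster is a permitted onset → onset /pw/, coda ∅.
/i…u/ gap (V2→V3): /pdw/ splits as /p/ + /dw/ (/dw/ is the longest suffix that is a licit onset).
/u…u/ gap (V3→V4): /bkpw/; trying suffixes from longest down, /pw/ is the first permitted one, so coda /bk/ | onset /pw/.
So the parse is dwa.pwip.dwubk.pwu.
Mapping each syllable to C/V: /dwa/ → CCV, /pwip/ → CCVC, /dwubk/ → CCVCC, /pwu/ → CCV.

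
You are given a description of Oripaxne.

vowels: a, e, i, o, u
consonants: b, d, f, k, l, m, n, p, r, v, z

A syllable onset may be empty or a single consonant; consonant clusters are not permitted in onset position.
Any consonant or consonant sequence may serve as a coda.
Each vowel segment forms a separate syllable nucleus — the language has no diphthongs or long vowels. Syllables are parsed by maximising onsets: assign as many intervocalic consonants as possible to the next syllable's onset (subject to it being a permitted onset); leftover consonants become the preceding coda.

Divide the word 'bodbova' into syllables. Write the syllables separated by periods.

Vowels present: o, o, a; each is a nucleus, giving 3 syllables.
V1 /o/ – V2 /o/: /db/; trying suffixes from longest down, /b/ is the first permitted one, so coda /d/ | onset /b/.
V2 /o/ – V3 /a/: just /v/ — single C goes to the following onset.

bod.bo.va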